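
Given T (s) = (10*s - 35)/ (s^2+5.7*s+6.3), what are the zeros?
Set numerator = 0: 10*s - 35 = 0 → Zeros: 3.5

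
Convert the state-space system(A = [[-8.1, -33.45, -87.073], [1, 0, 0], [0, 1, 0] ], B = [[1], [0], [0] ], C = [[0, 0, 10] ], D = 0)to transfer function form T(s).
T(s) = C(sI - A)⁻¹B + D.
Characteristic polynomial det(sI - A) = s^3 + 8.1*s^2 + 33.45*s + 87.073.
Numerator from C·adj(sI-A)·B + D·det(sI-A) = 10.
T(s) = (10)/(s^3 + 8.1*s^2 + 33.45*s + 87.073)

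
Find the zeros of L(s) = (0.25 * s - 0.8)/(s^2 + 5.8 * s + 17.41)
Set numerator = 0: 0.25*s - 0.8 = 0 → Zeros: 3.2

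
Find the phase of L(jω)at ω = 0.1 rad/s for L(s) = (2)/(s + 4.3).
Substitute s = j*0.1: L(j0.1) = 0.464865 - 0.0108108j.
∠L(j0.1) = atan2(Im, Re) = atan2(-0.0108108, 0.464865) = -1.33°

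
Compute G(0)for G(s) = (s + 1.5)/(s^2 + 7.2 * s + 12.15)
DC gain = G(0) = num(0)/den(0) = 1.5/12.15 = 0.1235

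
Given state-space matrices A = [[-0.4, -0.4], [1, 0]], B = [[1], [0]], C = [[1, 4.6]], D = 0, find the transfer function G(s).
G(s) = C(sI - A)⁻¹B + D.
Characteristic polynomial det(sI - A) = s^2 + 0.4*s + 0.4.
Numerator from C·adj(sI-A)·B + D·det(sI-A) = s + 4.6.
G(s) = (s + 4.6)/(s^2 + 0.4*s + 0.4)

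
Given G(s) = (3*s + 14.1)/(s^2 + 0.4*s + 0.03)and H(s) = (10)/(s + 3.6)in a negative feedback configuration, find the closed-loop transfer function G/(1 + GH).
Closed-loop T = G/(1+GH).
Numerator: G_num * H_den = 3*s^2 + 24.9*s + 50.76.
Denominator: G_den * H_den + G_num * H_num = (s^3 + 4*s^2 + 1.47*s + 0.108) + (30*s + 141) = s^3 + 4*s^2 + 31.47*s + 141.108.
T(s) = (3*s^2 + 24.9*s + 50.76)/(s^3 + 4*s^2 + 31.47*s + 141.108)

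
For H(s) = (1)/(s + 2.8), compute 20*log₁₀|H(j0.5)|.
Substitute s = j*0.5: H(j0.5) = 0.346106 - 0.0618047j.
|H(j0.5)| = sqrt(Re² + Im²) = 0.3516.
20*log₁₀(0.3516) = -9.08 dB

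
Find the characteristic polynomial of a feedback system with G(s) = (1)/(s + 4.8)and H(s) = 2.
Characteristic poly = G_den * H_den + G_num * H_num = (s + 4.8) + (2) = s + 6.8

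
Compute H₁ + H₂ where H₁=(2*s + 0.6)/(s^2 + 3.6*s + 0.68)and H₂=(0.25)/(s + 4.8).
Parallel: H = H₁ + H₂ = (n₁·d₂ + n₂·d₁)/(d₁·d₂).
n₁·d₂ = 2*s^2 + 10.2*s + 2.88. n₂·d₁ = 0.25*s^2 + 0.9*s + 0.17. Sum = 2.25*s^2 + 11.1*s + 3.05. d₁·d₂ = s^3 + 8.4*s^2 + 17.96*s + 3.264.
H(s) = (2.25*s^2 + 11.1*s + 3.05)/(s^3 + 8.4*s^2 + 17.96*s + 3.264)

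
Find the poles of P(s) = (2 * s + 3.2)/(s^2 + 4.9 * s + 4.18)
Set denominator = 0: s^2 + 4.9*s + 4.18 = (s + 1.1)(s + 3.8) = 0 → Poles: -1.1, -3.8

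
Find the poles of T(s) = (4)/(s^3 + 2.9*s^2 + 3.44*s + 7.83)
Set denominator = 0: s^3 + 2.9*s^2 + 3.44*s + 7.83 = (s + 2.7)(s^2 + 0.2*s + 2.9) = 0 → Poles: -0.1 + 1.7j, -0.1 - 1.7j, -2.7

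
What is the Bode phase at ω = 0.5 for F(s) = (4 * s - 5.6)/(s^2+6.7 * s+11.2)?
Substitute s = j*0.5: F(j0.5) = -0.416549 + 0.310086j.
∠F(j0.5) = atan2(Im, Re) = atan2(0.310086, -0.416549) = 143.34°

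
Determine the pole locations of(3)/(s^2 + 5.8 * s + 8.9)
Set denominator = 0: s^2 + 5.8*s + 8.9 = 0 → Poles: -2.9 + 0.7j, -2.9 - 0.7j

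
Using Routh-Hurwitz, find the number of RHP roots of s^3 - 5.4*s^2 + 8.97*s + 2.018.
Routh array:
s^3: [1, 8.97]; s^2: [-5.4, 2.018]; s^1: [9.3437]; s^0: [2.018]
First column: [1, -5.4, 9.3437, 2.018]. Sign changes = RHP roots = 2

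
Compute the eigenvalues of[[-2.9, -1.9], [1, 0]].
Eigenvalues solve det(λI - A) = 0.
Characteristic polynomial: λ^2 + 2.9*λ + 1.9 = 0.
Factor: (λ + 1)(λ + 1.9) = 0.
Roots: -1, -1.9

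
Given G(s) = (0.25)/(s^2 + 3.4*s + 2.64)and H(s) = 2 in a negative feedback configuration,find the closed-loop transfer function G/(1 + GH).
Closed-loop T = G/(1+GH).
Numerator: G_num * H_den = 0.25.
Denominator: G_den * H_den + G_num * H_num = (s^2 + 3.4*s + 2.64) + (0.5) = s^2 + 3.4*s + 3.14.
T(s) = (0.25)/(s^2 + 3.4*s + 3.14)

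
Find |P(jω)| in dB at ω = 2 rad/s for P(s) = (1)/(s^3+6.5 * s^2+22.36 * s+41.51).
Substitute s = j*2: P(j2) = 0.00976136 - 0.0231101j.
|P(j2)| = sqrt(Re² + Im²) = 0.02509.
20*log₁₀(0.02509) = -32.01 dB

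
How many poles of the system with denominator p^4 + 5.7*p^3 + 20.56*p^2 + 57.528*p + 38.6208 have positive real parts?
p^4 + 5.7*p^3 + 20.56*p^2 + 57.528*p + 38.6208 = (p + 0.9)(p + 3.6)(p^2 + 1.2*p + 11.92). Poles: -0.6 + 3.4j, -0.6 - 3.4j, -0.9, -3.6. RHP poles (Re>0): 0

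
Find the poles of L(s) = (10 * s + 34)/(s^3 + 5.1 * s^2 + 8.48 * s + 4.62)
Set denominator = 0: s^3 + 5.1*s^2 + 8.48*s + 4.62 = (s + 2.2)(s + 1.5)(s + 1.4) = 0 → Poles: -1.4, -1.5, -2.2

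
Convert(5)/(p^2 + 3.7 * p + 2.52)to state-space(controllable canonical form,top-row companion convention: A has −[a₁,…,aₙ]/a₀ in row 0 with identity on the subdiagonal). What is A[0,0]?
Reachable canonical form for den = p^2 + 3.7*p + 2.52: top row of A = -[a₁,a₂,...,aₙ]/a₀, ones on the subdiagonal, zeros elsewhere.
A = [[-3.7, -2.52], [1, 0]].
A[0,0] = -3.7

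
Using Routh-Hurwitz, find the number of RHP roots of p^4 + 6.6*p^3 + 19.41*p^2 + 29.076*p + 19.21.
Routh array:
p^4: [1, 19.41, 19.21]; p^3: [6.6, 29.076]; p^2: [15.0045, 19.21]; p^1: [20.6262]; p^0: [19.21]
First column: [1, 6.6, 15.0045, 20.6262, 19.21]. Sign changes = RHP roots = 0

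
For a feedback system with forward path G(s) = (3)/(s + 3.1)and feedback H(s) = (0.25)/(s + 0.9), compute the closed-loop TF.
Closed-loop T = G/(1+GH).
Numerator: G_num * H_den = 3*s + 2.7.
Denominator: G_den * H_den + G_num * H_num = (s^2 + 4*s + 2.79) + (0.75) = s^2 + 4*s + 3.54.
T(s) = (3*s + 2.7)/(s^2 + 4*s + 3.54)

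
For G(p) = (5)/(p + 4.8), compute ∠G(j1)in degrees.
Substitute p = j*1: G(j1) = 0.998336 - 0.207987j.
∠G(j1) = atan2(Im, Re) = atan2(-0.207987, 0.998336) = -11.77°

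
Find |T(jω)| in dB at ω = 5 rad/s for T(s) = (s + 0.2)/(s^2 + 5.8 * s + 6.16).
Substitute s = j*5: T(j5) = 0.118092 - 0.0836158j.
|T(j5)| = sqrt(Re² + Im²) = 0.1447.
20*log₁₀(0.1447) = -16.79 dB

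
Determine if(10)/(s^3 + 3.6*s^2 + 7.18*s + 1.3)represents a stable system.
Denominator: s^3 + 3.6*s^2 + 7.18*s + 1.3 = (s + 0.2)(s^2 + 3.4*s + 6.5). Poles: -0.2, -1.7 + 1.9j, -1.7 - 1.9j. All Re(p)<0: Yes (stable)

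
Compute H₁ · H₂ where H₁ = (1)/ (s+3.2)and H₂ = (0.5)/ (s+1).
Series: H = H₁ · H₂ = (n₁·n₂)/(d₁·d₂).
Num: n₁·n₂ = 0.5. Den: d₁·d₂ = s^2 + 4.2*s + 3.2.
H(s) = (0.5)/(s^2 + 4.2*s + 3.2)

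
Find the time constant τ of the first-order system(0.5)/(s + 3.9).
First-order system: τ = -1/pole. Pole = -3.9. τ = -1/(-3.9) = 0.2564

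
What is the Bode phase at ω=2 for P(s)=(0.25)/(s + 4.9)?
Substitute s = j*2: P(j2) = 0.0437344 - 0.0178508j.
∠P(j2) = atan2(Im, Re) = atan2(-0.0178508, 0.0437344) = -22.20°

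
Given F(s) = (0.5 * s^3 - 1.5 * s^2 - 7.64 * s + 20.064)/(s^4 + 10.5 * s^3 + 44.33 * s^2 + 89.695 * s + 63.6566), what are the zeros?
Set numerator = 0: 0.5*s^3 - 1.5*s^2 - 7.64*s + 20.064 = 0.5*(s - 2.4)(s + 3.8)(s - 4.4) = 0 → Zeros: -3.8, 2.4, 4.4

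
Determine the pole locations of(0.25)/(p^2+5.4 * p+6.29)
Set denominator = 0: p^2 + 5.4*p + 6.29 = (p + 1.7)(p + 3.7) = 0 → Poles: -1.7, -3.7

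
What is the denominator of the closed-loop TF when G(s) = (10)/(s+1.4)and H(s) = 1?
Characteristic poly = G_den * H_den + G_num * H_num = (s + 1.4) + (10) = s + 11.4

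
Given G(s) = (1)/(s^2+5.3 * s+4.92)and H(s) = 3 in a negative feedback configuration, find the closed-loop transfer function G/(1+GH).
Closed-loop T = G/(1+GH).
Numerator: G_num * H_den = 1.
Denominator: G_den * H_den + G_num * H_num = (s^2 + 5.3*s + 4.92) + (3) = s^2 + 5.3*s + 7.92.
T(s) = (1)/(s^2 + 5.3*s + 7.92)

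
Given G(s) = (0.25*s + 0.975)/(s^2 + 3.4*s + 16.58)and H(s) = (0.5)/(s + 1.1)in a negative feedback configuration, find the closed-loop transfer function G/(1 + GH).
Closed-loop T = G/(1+GH).
Numerator: G_num * H_den = 0.25*s^2 + 1.25*s + 1.0725.
Denominator: G_den * H_den + G_num * H_num = (s^3 + 4.5*s^2 + 20.32*s + 18.238) + (0.125*s + 0.4875) = s^3 + 4.5*s^2 + 20.445*s + 18.7255.
T(s) = (0.25*s^2 + 1.25*s + 1.0725)/(s^3 + 4.5*s^2 + 20.445*s + 18.7255)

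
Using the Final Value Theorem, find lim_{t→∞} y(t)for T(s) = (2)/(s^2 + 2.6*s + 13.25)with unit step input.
FVT: lim_{t→∞} y(t) = lim_{s→0} s*Y(s) where Y(s) = T(s)/s.
= lim_{s→0} T(s) = T(0) = num(0)/den(0) = 2/13.25 = 0.1509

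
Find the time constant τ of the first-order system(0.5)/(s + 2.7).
First-order system: τ = -1/pole. Pole = -2.7. τ = -1/(-2.7) = 0.3704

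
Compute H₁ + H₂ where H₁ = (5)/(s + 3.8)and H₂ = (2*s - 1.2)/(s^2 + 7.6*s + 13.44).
Parallel: H = H₁ + H₂ = (n₁·d₂ + n₂·d₁)/(d₁·d₂).
n₁·d₂ = 5*s^2 + 38*s + 67.2. n₂·d₁ = 2*s^2 + 6.4*s - 4.56. Sum = 7*s^2 + 44.4*s + 62.64. d₁·d₂ = s^3 + 11.4*s^2 + 42.32*s + 51.072.
H(s) = (7*s^2 + 44.4*s + 62.64)/(s^3 + 11.4*s^2 + 42.32*s + 51.072)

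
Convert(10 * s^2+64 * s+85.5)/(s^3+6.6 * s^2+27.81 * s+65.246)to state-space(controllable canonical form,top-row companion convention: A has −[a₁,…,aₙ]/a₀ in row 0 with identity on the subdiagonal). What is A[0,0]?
Reachable canonical form for den = s^3 + 6.6*s^2 + 27.81*s + 65.246: top row of A = -[a₁,a₂,...,aₙ]/a₀, ones on the subdiagonal, zeros elsewhere.
A = [[-6.6, -27.81, -65.246], [1, 0, 0], [0, 1, 0]].
A[0,0] = -6.6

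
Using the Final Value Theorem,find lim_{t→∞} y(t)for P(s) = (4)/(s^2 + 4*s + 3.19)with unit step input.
FVT: lim_{t→∞} y(t) = lim_{s→0} s*Y(s) where Y(s) = P(s)/s.
= lim_{s→0} P(s) = P(0) = num(0)/den(0) = 4/3.19 = 1.254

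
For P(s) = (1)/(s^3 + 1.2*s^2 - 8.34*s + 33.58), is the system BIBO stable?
Denominator: s^3 + 1.2*s^2 - 8.34*s + 33.58 = (s + 4.6)(s^2 - 3.4*s + 7.3). Poles: -4.6, 1.7 + 2.1j, 1.7 - 2.1j. All Re(p)<0: No (unstable)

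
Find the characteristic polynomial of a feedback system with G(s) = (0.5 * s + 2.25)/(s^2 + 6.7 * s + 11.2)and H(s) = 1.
Characteristic poly = G_den * H_den + G_num * H_num = (s^2 + 6.7*s + 11.2) + (0.5*s + 2.25) = s^2 + 7.2*s + 13.45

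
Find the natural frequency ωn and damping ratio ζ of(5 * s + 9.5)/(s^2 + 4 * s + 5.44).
Underdamped: complex pole -2 + 1.2j. ωn = |pole| = 2.332, ζ = -Re(pole)/ωn = 0.8575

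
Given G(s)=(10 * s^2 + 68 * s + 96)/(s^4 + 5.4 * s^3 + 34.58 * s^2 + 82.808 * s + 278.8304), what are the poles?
Set denominator = 0: s^4 + 5.4*s^3 + 34.58*s^2 + 82.808*s + 278.8304 = (s^2 + 5.2*s + 18.32)(s^2 + 0.2*s + 15.22) = 0 → Poles: -0.1 + 3.9j, -0.1 - 3.9j, -2.6 + 3.4j, -2.6 - 3.4j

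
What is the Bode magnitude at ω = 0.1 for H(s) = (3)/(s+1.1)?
Substitute s = j*0.1: H(j0.1) = 2.70492 - 0.245902j.
|H(j0.1)| = sqrt(Re² + Im²) = 2.716.
20*log₁₀(2.716) = 8.68 dB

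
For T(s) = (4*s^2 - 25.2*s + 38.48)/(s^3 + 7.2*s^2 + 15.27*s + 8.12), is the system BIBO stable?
Denominator: s^3 + 7.2*s^2 + 15.27*s + 8.12 = (s + 0.8)(s + 3.5)(s + 2.9). Poles: -0.8, -2.9, -3.5. All Re(p)<0: Yes (stable)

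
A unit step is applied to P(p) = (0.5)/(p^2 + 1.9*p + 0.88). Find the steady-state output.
FVT: lim_{t→∞} y(t) = lim_{p→0} p*Y(p) where Y(p) = P(p)/p.
= lim_{p→0} P(p) = P(0) = num(0)/den(0) = 0.5/0.88 = 0.5682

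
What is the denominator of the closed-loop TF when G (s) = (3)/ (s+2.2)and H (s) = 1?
Characteristic poly = G_den * H_den + G_num * H_num = (s + 2.2) + (3) = s + 5.2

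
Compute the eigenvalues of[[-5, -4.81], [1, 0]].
Eigenvalues solve det(λI - A) = 0.
Characteristic polynomial: λ^2 + 5*λ + 4.81 = 0.
Factor: (λ + 1.3)(λ + 3.7) = 0.
Roots: -1.3, -3.7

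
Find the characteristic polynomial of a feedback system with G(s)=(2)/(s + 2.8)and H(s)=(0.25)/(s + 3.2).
Characteristic poly = G_den * H_den + G_num * H_num = (s^2 + 6*s + 8.96) + (0.5) = s^2 + 6*s + 9.46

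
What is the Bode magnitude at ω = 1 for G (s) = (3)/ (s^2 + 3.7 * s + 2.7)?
Substitute s = j*1: G(j1) = 0.3076 - 0.669481j.
|G(j1)| = sqrt(Re² + Im²) = 0.7368.
20*log₁₀(0.7368) = -2.65 dB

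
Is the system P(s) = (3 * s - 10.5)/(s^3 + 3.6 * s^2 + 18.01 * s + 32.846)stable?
Denominator: s^3 + 3.6*s^2 + 18.01*s + 32.846 = (s + 2.2)(s^2 + 1.4*s + 14.93). Poles: -0.7 + 3.8j, -0.7 - 3.8j, -2.2. All Re(p)<0: Yes (stable)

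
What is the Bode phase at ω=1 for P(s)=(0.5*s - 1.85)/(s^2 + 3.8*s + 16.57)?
Substitute s = j*1: P(j1) = -0.104742 + 0.0576762j.
∠P(j1) = atan2(Im, Re) = atan2(0.0576762, -0.104742) = 151.16°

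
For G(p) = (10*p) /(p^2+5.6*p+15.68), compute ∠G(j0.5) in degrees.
Substitute p = j*0.5: G(j0.5) = 0.0569279 + 0.313714j.
∠G(j0.5) = atan2(Im, Re) = atan2(0.313714, 0.0569279) = 79.71°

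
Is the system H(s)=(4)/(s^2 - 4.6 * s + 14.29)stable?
Denominator: s^2 - 4.6*s + 14.29. Poles: 2.3 + 3j, 2.3 - 3j. All Re(p)<0: No (unstable)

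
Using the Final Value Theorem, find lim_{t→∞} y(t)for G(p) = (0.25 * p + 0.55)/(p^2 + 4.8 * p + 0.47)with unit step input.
FVT: lim_{t→∞} y(t) = lim_{p→0} p*Y(p) where Y(p) = G(p)/p.
= lim_{p→0} G(p) = G(0) = num(0)/den(0) = 0.55/0.47 = 1.17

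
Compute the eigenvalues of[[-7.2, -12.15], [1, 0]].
Eigenvalues solve det(λI - A) = 0.
Characteristic polynomial: λ^2 + 7.2*λ + 12.15 = 0.
Factor: (λ + 4.5)(λ + 2.7) = 0.
Roots: -2.7, -4.5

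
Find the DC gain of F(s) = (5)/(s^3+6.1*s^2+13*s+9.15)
DC gain = F(0) = num(0)/den(0) = 5/9.15 = 0.5464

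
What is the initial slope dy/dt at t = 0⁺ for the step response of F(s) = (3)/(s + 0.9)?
IVT: y'(0⁺) = lim_{s→∞} s²·Y(s) = lim_{s→∞} s·F(s).
deg(num) = 0, deg(den) = 1, relative degree = 1, so s·F(s) → (leading num)/(leading den) = 3/1 = 3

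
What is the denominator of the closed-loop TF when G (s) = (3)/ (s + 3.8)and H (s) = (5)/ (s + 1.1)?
Characteristic poly = G_den * H_den + G_num * H_num = (s^2 + 4.9*s + 4.18) + (15) = s^2 + 4.9*s + 19.18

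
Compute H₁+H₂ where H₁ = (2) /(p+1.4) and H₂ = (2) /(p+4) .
Parallel: H = H₁ + H₂ = (n₁·d₂ + n₂·d₁)/(d₁·d₂).
n₁·d₂ = 2*p + 8. n₂·d₁ = 2*p + 2.8. Sum = 4*p + 10.8. d₁·d₂ = p^2 + 5.4*p + 5.6.
H(p) = (4*p + 10.8)/(p^2 + 5.4*p + 5.6)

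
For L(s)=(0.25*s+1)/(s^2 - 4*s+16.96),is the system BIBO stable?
Denominator: s^2 - 4*s + 16.96. Poles: 2 + 3.6j, 2 - 3.6j. All Re(p)<0: No (unstable)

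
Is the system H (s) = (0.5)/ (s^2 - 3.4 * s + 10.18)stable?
Denominator: s^2 - 3.4*s + 10.18. Poles: 1.7 + 2.7j, 1.7 - 2.7j. All Re(p)<0: No (unstable)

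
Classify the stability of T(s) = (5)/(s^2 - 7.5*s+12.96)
Denominator: s^2 - 7.5*s + 12.96 = (s - 4.8)(s - 2.7). Poles: 2.7, 4.8. Unstable (2 pole(s) in RHP)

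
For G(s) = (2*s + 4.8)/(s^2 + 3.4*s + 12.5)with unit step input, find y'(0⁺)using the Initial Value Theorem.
IVT: y'(0⁺) = lim_{s→∞} s²·Y(s) = lim_{s→∞} s·G(s).
deg(num) = 1, deg(den) = 2, relative degree = 1, so s·G(s) → (leading num)/(leading den) = 2/1 = 2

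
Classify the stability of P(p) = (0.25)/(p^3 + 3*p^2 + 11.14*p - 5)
Denominator: p^3 + 3*p^2 + 11.14*p - 5 = (p - 0.4)(p^2 + 3.4*p + 12.5). Poles: -1.7 + 3.1j, -1.7 - 3.1j, 0.4. Unstable (1 pole(s) in RHP)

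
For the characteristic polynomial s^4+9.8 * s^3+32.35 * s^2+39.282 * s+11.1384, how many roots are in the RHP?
s^4 + 9.8*s^3 + 32.35*s^2 + 39.282*s + 11.1384 = (s + 3.9)(s + 3.4)(s + 2.1)(s + 0.4). Poles: -0.4, -2.1, -3.4, -3.9. RHP poles (Re>0): 0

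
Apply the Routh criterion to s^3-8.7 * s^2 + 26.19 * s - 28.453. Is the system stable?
Routh array:
s^3: [1, 26.19]; s^2: [-8.7, -28.453]; s^1: [22.9195]; s^0: [-28.453]
First column: [1, -8.7, 22.9195, -28.453]. Sign changes = 3.
No, unstable (3 RHP root(s))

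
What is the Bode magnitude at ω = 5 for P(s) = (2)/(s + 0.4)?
Substitute s = j*5: P(j5) = 0.0317965 - 0.397456j.
|P(j5)| = sqrt(Re² + Im²) = 0.3987.
20*log₁₀(0.3987) = -7.99 dB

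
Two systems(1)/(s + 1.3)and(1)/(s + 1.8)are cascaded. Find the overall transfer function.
Series: H = H₁ · H₂ = (n₁·n₂)/(d₁·d₂).
Num: n₁·n₂ = 1. Den: d₁·d₂ = s^2 + 3.1*s + 2.34.
H(s) = (1)/(s^2 + 3.1*s + 2.34)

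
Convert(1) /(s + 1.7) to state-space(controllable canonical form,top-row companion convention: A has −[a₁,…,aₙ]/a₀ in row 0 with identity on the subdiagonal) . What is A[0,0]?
Reachable canonical form for den = s + 1.7: top row of A = -[a₁,a₂,...,aₙ]/a₀, ones on the subdiagonal, zeros elsewhere.
A = [[-1.7]].
A[0,0] = -1.7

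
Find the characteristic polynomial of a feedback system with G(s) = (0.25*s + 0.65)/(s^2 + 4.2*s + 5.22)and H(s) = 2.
Characteristic poly = G_den * H_den + G_num * H_num = (s^2 + 4.2*s + 5.22) + (0.5*s + 1.3) = s^2 + 4.7*s + 6.52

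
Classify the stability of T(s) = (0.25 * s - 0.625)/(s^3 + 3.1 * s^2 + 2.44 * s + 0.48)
Denominator: s^3 + 3.1*s^2 + 2.44*s + 0.48 = (s + 0.3)(s + 0.8)(s + 2). Poles: -0.3, -0.8, -2. Stable (all poles in LHP)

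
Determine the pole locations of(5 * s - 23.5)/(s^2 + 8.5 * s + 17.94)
Set denominator = 0: s^2 + 8.5*s + 17.94 = (s + 3.9)(s + 4.6) = 0 → Poles: -3.9, -4.6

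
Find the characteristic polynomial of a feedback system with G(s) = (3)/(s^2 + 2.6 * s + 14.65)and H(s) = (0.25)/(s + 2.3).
Characteristic poly = G_den * H_den + G_num * H_num = (s^3 + 4.9*s^2 + 20.63*s + 33.695) + (0.75) = s^3 + 4.9*s^2 + 20.63*s + 34.445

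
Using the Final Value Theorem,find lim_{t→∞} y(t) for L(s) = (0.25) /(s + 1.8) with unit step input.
FVT: lim_{t→∞} y(t) = lim_{s→0} s*Y(s) where Y(s) = L(s)/s.
= lim_{s→0} L(s) = L(0) = num(0)/den(0) = 0.25/1.8 = 0.1389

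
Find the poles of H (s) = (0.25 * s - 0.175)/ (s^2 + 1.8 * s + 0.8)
Set denominator = 0: s^2 + 1.8*s + 0.8 = (s + 1)(s + 0.8) = 0 → Poles: -0.8, -1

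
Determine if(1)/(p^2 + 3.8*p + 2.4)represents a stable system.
Denominator: p^2 + 3.8*p + 2.4 = (p + 0.8)(p + 3). Poles: -0.8, -3. All Re(p)<0: Yes (stable)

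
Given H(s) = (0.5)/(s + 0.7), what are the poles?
Set denominator = 0: s + 0.7 = 0 → Poles: -0.7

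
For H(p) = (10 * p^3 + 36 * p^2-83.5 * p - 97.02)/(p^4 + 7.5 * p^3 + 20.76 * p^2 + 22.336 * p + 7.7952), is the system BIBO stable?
Denominator: p^4 + 7.5*p^3 + 20.76*p^2 + 22.336*p + 7.7952 = (p + 0.7)(p + 1.2)(p^2 + 5.6*p + 9.28). Poles: -0.7, -1.2, -2.8 + 1.2j, -2.8 - 1.2j. All Re(p)<0: Yes (stable)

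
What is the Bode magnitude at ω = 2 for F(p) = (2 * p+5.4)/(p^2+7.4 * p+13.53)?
Substitute p = j*2: F(j2) = 0.357134 - 0.134899j.
|F(j2)| = sqrt(Re² + Im²) = 0.3818.
20*log₁₀(0.3818) = -8.36 dB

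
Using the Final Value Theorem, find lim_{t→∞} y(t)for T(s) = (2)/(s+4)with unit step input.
FVT: lim_{t→∞} y(t) = lim_{s→0} s*Y(s) where Y(s) = T(s)/s.
= lim_{s→0} T(s) = T(0) = num(0)/den(0) = 2/4 = 0.5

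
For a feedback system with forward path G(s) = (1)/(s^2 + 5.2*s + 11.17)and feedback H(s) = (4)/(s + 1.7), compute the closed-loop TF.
Closed-loop T = G/(1+GH).
Numerator: G_num * H_den = s + 1.7.
Denominator: G_den * H_den + G_num * H_num = (s^3 + 6.9*s^2 + 20.01*s + 18.989) + (4) = s^3 + 6.9*s^2 + 20.01*s + 22.989.
T(s) = (s + 1.7)/(s^3 + 6.9*s^2 + 20.01*s + 22.989)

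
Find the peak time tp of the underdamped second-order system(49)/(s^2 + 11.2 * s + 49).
Standard form: ωn²/(s²+2ζωn·s+ωn²) → ωn = 7, ζ = 0.8.
ωd = ωn·√(1-ζ²) = 7·√(1-0.8²) = 4.2.
tp = π/ωd = π/4.2 = 0.748 s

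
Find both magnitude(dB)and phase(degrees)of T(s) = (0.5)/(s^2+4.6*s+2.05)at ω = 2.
Substitute s = j*2: T(j2) = -0.0110241 - 0.0520112j.
|T| = 20*log₁₀(sqrt(Re²+Im²)) = -25.49 dB.
∠T = atan2(Im, Re) = -101.97°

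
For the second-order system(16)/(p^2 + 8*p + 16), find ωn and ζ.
Standard form: ωn²/(p²+2ζωn·p+ωn²).
const=16=ωn² → ωn=4, p coeff=8=2ζωn → ζ=1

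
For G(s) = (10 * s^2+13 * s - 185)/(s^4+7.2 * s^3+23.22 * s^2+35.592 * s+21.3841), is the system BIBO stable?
Denominator: s^4 + 7.2*s^3 + 23.22*s^2 + 35.592*s + 21.3841 = (s^2 + 3.2*s + 2.81)(s^2 + 4*s + 7.61). Poles: -1.6 + 0.5j, -1.6 - 0.5j, -2 + 1.9j, -2 - 1.9j. All Re(p)<0: Yes (stable)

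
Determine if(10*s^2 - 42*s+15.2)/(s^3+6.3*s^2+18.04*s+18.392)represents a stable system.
Denominator: s^3 + 6.3*s^2 + 18.04*s + 18.392 = (s + 1.9)(s^2 + 4.4*s + 9.68). Poles: -1.9, -2.2 + 2.2j, -2.2 - 2.2j. All Re(p)<0: Yes (stable)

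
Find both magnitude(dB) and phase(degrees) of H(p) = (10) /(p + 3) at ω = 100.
Substitute p = j*100: H(j100) = 0.0029973 - 0.0999101j.
|H| = 20*log₁₀(sqrt(Re²+Im²)) = -20.00 dB.
∠H = atan2(Im, Re) = -88.28°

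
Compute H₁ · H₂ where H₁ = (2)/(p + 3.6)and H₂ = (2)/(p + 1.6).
Series: H = H₁ · H₂ = (n₁·n₂)/(d₁·d₂).
Num: n₁·n₂ = 4. Den: d₁·d₂ = p^2 + 5.2*p + 5.76.
H(p) = (4)/(p^2 + 5.2*p + 5.76)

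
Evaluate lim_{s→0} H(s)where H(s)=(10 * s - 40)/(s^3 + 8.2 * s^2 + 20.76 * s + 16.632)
DC gain = H(0) = num(0)/den(0) = -40/16.632 = -2.405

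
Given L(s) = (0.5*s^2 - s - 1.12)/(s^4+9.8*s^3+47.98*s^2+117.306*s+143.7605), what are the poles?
Set denominator = 0: s^4 + 9.8*s^3 + 47.98*s^2 + 117.306*s + 143.7605 = (s^2 + 5.2*s + 13.01)(s^2 + 4.6*s + 11.05) = 0 → Poles: -2.3 + 2.4j, -2.3 - 2.4j, -2.6 + 2.5j, -2.6 - 2.5j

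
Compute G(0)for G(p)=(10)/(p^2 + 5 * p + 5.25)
DC gain = G(0) = num(0)/den(0) = 10/5.25 = 1.905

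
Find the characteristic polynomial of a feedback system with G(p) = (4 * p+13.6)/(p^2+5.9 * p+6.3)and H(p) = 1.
Characteristic poly = G_den * H_den + G_num * H_num = (p^2 + 5.9*p + 6.3) + (4*p + 13.6) = p^2 + 9.9*p + 19.9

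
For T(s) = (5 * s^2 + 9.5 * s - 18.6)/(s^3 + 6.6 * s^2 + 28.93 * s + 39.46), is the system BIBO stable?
Denominator: s^3 + 6.6*s^2 + 28.93*s + 39.46 = (s + 2)(s^2 + 4.6*s + 19.73). Poles: -2, -2.3 + 3.8j, -2.3 - 3.8j. All Re(p)<0: Yes (stable)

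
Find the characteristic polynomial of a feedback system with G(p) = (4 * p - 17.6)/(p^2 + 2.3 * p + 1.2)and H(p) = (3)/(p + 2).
Characteristic poly = G_den * H_den + G_num * H_num = (p^3 + 4.3*p^2 + 5.8*p + 2.4) + (12*p - 52.8) = p^3 + 4.3*p^2 + 17.8*p - 50.4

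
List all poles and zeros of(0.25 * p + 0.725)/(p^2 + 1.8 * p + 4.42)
Set denominator = 0: p^2 + 1.8*p + 4.42 = 0 → Poles: -0.9 + 1.9j, -0.9 - 1.9j
Set numerator = 0: 0.25*p + 0.725 = 0 → Zeros: -2.9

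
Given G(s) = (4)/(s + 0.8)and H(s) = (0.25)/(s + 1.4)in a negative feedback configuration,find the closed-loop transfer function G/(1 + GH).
Closed-loop T = G/(1+GH).
Numerator: G_num * H_den = 4*s + 5.6.
Denominator: G_den * H_den + G_num * H_num = (s^2 + 2.2*s + 1.12) + (1) = s^2 + 2.2*s + 2.12.
T(s) = (4*s + 5.6)/(s^2 + 2.2*s + 2.12)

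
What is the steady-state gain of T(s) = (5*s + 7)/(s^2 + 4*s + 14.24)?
DC gain = T(0) = num(0)/den(0) = 7/14.24 = 0.4916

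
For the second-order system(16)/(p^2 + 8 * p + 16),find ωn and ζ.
Standard form: ωn²/(p²+2ζωn·p+ωn²).
const=16=ωn² → ωn=4, p coeff=8=2ζωn → ζ=1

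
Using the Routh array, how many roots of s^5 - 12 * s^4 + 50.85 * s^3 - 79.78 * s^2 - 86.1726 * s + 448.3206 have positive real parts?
Routh array:
s^5: [1, 50.85, -86.1726]; s^4: [-12, -79.78, 448.3206]; s^3: [44.2017, -48.81255]; s^2: [-93.0318, 448.3206]; s^1: [164.196]; s^0: [448.3206]
First column: [1, -12, 44.2017, -93.0318, 164.196, 448.3206]. Sign changes = RHP roots = 4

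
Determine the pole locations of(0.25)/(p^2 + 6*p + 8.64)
Set denominator = 0: p^2 + 6*p + 8.64 = (p + 2.4)(p + 3.6) = 0 → Poles: -2.4, -3.6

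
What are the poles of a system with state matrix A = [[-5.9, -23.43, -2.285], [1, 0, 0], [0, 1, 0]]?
Eigenvalues solve det(λI - A) = 0.
Characteristic polynomial: λ^3 + 5.9*λ^2 + 23.43*λ + 2.285 = 0.
Factor: (λ + 0.1)(λ^2 + 5.8*λ + 22.85) = 0.
Roots: -0.1, -2.9 + 3.8j, -2.9 - 3.8j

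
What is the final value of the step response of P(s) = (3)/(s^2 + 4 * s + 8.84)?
FVT: lim_{t→∞} y(t) = lim_{s→0} s*Y(s) where Y(s) = P(s)/s.
= lim_{s→0} P(s) = P(0) = num(0)/den(0) = 3/8.84 = 0.3394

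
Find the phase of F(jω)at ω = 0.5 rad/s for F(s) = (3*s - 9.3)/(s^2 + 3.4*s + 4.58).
Substitute s = j*0.5: F(j0.5) = -1.74311 + 1.03078j.
∠F(j0.5) = atan2(Im, Re) = atan2(1.03078, -1.74311) = 149.40°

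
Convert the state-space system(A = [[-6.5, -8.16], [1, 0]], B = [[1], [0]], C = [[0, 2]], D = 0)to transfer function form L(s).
L(s) = C(sI - A)⁻¹B + D.
Characteristic polynomial det(sI - A) = s^2 + 6.5*s + 8.16.
Numerator from C·adj(sI-A)·B + D·det(sI-A) = 2.
L(s) = (2)/(s^2 + 6.5*s + 8.16)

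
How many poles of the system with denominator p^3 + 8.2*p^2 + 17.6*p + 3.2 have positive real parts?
p^3 + 8.2*p^2 + 17.6*p + 3.2 = (p + 4)(p + 4)(p + 0.2). Poles: -0.2, -4, -4. RHP poles (Re>0): 0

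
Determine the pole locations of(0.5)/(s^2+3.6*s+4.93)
Set denominator = 0: s^2 + 3.6*s + 4.93 = 0 → Poles: -1.8 + 1.3j, -1.8 - 1.3j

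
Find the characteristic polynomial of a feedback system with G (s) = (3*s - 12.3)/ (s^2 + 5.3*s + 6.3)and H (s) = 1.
Characteristic poly = G_den * H_den + G_num * H_num = (s^2 + 5.3*s + 6.3) + (3*s - 12.3) = s^2 + 8.3*s - 6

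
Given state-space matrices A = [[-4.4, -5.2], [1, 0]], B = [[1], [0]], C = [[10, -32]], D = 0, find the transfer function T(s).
T(s) = C(sI - A)⁻¹B + D.
Characteristic polynomial det(sI - A) = s^2 + 4.4*s + 5.2.
Numerator from C·adj(sI-A)·B + D·det(sI-A) = 10*s - 32.
T(s) = (10*s - 32)/(s^2 + 4.4*s + 5.2)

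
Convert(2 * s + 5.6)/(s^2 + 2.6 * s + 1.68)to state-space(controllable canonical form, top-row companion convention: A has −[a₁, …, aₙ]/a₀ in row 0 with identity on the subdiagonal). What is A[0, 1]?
Reachable canonical form for den = s^2 + 2.6*s + 1.68: top row of A = -[a₁,a₂,...,aₙ]/a₀, ones on the subdiagonal, zeros elsewhere.
A = [[-2.6, -1.68], [1, 0]].
A[0,1] = -1.68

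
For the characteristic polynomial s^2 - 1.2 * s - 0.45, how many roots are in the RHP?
s^2 - 1.2*s - 0.45 = (s - 1.5)(s + 0.3). Poles: -0.3, 1.5. RHP poles (Re>0): 1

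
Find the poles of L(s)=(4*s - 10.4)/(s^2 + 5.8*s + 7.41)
Set denominator = 0: s^2 + 5.8*s + 7.41 = (s + 3.9)(s + 1.9) = 0 → Poles: -1.9, -3.9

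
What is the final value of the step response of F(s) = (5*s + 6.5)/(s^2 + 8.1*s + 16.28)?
FVT: lim_{t→∞} y(t) = lim_{s→0} s*Y(s) where Y(s) = F(s)/s.
= lim_{s→0} F(s) = F(0) = num(0)/den(0) = 6.5/16.28 = 0.3993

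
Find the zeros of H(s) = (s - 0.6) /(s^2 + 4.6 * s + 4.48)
Set numerator = 0: s - 0.6 = 0 → Zeros: 0.6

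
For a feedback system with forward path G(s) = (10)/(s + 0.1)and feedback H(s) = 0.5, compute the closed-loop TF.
Closed-loop T = G/(1+GH).
Numerator: G_num * H_den = 10.
Denominator: G_den * H_den + G_num * H_num = (s + 0.1) + (5) = s + 5.1.
T(s) = (10)/(s + 5.1)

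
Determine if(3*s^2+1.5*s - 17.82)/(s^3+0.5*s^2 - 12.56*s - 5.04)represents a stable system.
Denominator: s^3 + 0.5*s^2 - 12.56*s - 5.04 = (s - 3.5)(s + 3.6)(s + 0.4). Poles: -0.4, -3.6, 3.5. All Re(p)<0: No (unstable)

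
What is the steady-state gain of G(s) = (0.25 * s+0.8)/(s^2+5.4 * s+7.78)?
DC gain = G(0) = num(0)/den(0) = 0.8/7.78 = 0.1028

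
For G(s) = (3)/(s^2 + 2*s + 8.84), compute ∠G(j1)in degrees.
Substitute s = j*1: G(j1) = 0.359273 - 0.0916512j.
∠G(j1) = atan2(Im, Re) = atan2(-0.0916512, 0.359273) = -14.31°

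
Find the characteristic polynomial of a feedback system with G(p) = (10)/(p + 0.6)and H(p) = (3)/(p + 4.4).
Characteristic poly = G_den * H_den + G_num * H_num = (p^2 + 5*p + 2.64) + (30) = p^2 + 5*p + 32.64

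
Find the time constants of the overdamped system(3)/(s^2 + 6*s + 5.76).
Overdamped: real poles at -4.8, -1.2. τ = -1/pole → τ₁ = 0.2083, τ₂ = 0.8333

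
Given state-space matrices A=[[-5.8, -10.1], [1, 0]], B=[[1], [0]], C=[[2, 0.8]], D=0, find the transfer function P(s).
P(s) = C(sI - A)⁻¹B + D.
Characteristic polynomial det(sI - A) = s^2 + 5.8*s + 10.1.
Numerator from C·adj(sI-A)·B + D·det(sI-A) = 2*s + 0.8.
P(s) = (2*s + 0.8)/(s^2 + 5.8*s + 10.1)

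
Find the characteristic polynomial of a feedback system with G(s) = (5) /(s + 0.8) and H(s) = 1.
Characteristic poly = G_den * H_den + G_num * H_num = (s + 0.8) + (5) = s + 5.8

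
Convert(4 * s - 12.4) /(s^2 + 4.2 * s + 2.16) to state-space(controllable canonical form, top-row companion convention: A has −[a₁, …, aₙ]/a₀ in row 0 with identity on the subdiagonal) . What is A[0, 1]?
Reachable canonical form for den = s^2 + 4.2*s + 2.16: top row of A = -[a₁,a₂,...,aₙ]/a₀, ones on the subdiagonal, zeros elsewhere.
A = [[-4.2, -2.16], [1, 0]].
A[0,1] = -2.16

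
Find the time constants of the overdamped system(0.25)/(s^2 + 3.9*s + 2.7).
Overdamped: real poles at -0.9, -3. τ = -1/pole → τ₁ = 1.111, τ₂ = 0.3333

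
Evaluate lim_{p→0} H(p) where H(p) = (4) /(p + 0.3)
DC gain = H(0) = num(0)/den(0) = 4/0.3 = 13.33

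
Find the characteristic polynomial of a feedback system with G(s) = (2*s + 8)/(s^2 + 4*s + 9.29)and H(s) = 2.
Characteristic poly = G_den * H_den + G_num * H_num = (s^2 + 4*s + 9.29) + (4*s + 16) = s^2 + 8*s + 25.29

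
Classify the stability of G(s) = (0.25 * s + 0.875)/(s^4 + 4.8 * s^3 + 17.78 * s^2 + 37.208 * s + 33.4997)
Denominator: s^4 + 4.8*s^3 + 17.78*s^2 + 37.208*s + 33.4997 = (s^2 + 3.4*s + 3.53)(s^2 + 1.4*s + 9.49). Poles: -0.7 + 3j, -0.7 - 3j, -1.7 + 0.8j, -1.7 - 0.8j. Stable (all poles in LHP)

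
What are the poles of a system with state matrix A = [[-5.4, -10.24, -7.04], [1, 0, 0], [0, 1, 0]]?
Eigenvalues solve det(λI - A) = 0.
Characteristic polynomial: λ^3 + 5.4*λ^2 + 10.24*λ + 7.04 = 0.
Factor: (λ + 2.2)(λ^2 + 3.2*λ + 3.2) = 0.
Roots: -1.6 + 0.8j, -1.6 - 0.8j, -2.2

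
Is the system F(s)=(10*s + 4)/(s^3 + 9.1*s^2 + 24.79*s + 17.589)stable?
Denominator: s^3 + 9.1*s^2 + 24.79*s + 17.589 = (s + 1.1)(s + 3.9)(s + 4.1). Poles: -1.1, -3.9, -4.1. All Re(p)<0: Yes (stable)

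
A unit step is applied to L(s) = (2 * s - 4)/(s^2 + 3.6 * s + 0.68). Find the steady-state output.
FVT: lim_{t→∞} y(t) = lim_{s→0} s*Y(s) where Y(s) = L(s)/s.
= lim_{s→0} L(s) = L(0) = num(0)/den(0) = -4/0.68 = -5.882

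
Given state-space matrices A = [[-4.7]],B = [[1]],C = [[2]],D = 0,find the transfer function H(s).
H(s) = C(sI - A)⁻¹B + D.
Characteristic polynomial det(sI - A) = s + 4.7.
Numerator from C·adj(sI-A)·B + D·det(sI-A) = 2.
H(s) = (2)/(s + 4.7)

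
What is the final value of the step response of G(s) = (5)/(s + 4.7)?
FVT: lim_{t→∞} y(t) = lim_{s→0} s*Y(s) where Y(s) = G(s)/s.
= lim_{s→0} G(s) = G(0) = num(0)/den(0) = 5/4.7 = 1.064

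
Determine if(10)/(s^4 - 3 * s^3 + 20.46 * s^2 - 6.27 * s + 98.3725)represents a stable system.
Denominator: s^4 - 3*s^3 + 20.46*s^2 - 6.27*s + 98.3725 = (s^2 - 3.8*s + 18.05)(s^2 + 0.8*s + 5.45). Poles: -0.4 + 2.3j, -0.4 - 2.3j, 1.9 + 3.8j, 1.9 - 3.8j. All Re(p)<0: No (unstable)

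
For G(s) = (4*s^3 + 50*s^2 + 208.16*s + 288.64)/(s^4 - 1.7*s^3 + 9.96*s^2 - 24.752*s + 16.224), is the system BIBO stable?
Denominator: s^4 - 1.7*s^3 + 9.96*s^2 - 24.752*s + 16.224 = (s - 1.2)(s - 1.3)(s^2 + 0.8*s + 10.4). Poles: -0.4 + 3.2j, -0.4 - 3.2j, 1.2, 1.3. All Re(p)<0: No (unstable)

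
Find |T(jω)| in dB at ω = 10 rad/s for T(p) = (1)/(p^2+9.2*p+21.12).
Substitute p = j*10: T(j10) = -0.00537108 - 0.00626445j.
|T(j10)| = sqrt(Re² + Im²) = 0.008252.
20*log₁₀(0.008252) = -41.67 dB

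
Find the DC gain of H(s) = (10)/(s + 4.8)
DC gain = H(0) = num(0)/den(0) = 10/4.8 = 2.083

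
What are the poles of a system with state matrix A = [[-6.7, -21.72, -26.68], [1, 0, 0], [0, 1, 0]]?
Eigenvalues solve det(λI - A) = 0.
Characteristic polynomial: λ^3 + 6.7*λ^2 + 21.72*λ + 26.68 = 0.
Factor: (λ + 2.3)(λ^2 + 4.4*λ + 11.6) = 0.
Roots: -2.2 + 2.6j, -2.2 - 2.6j, -2.3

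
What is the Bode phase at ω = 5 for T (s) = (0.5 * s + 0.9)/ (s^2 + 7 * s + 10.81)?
Substitute s = j*5: T(j5) = 0.0523915 - 0.0469553j.
∠T(j5) = atan2(Im, Re) = atan2(-0.0469553, 0.0523915) = -41.87°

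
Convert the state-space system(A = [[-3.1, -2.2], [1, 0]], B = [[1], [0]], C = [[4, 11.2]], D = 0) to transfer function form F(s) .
F(s) = C(sI - A)⁻¹B + D.
Characteristic polynomial det(sI - A) = s^2 + 3.1*s + 2.2.
Numerator from C·adj(sI-A)·B + D·det(sI-A) = 4*s + 11.2.
F(s) = (4*s + 11.2)/(s^2 + 3.1*s + 2.2)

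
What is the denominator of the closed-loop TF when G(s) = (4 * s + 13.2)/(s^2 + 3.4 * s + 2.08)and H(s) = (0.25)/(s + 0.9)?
Characteristic poly = G_den * H_den + G_num * H_num = (s^3 + 4.3*s^2 + 5.14*s + 1.872) + (s + 3.3) = s^3 + 4.3*s^2 + 6.14*s + 5.172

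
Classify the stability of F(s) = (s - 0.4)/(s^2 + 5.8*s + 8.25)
Denominator: s^2 + 5.8*s + 8.25 = (s + 3.3)(s + 2.5). Poles: -2.5, -3.3. Stable (all poles in LHP)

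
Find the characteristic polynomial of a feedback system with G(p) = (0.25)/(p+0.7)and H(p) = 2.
Characteristic poly = G_den * H_den + G_num * H_num = (p + 0.7) + (0.5) = p + 1.2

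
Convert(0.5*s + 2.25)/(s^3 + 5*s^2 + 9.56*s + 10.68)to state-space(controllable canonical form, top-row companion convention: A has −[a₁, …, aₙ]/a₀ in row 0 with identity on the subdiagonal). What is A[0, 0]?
Reachable canonical form for den = s^3 + 5*s^2 + 9.56*s + 10.68: top row of A = -[a₁,a₂,...,aₙ]/a₀, ones on the subdiagonal, zeros elsewhere.
A = [[-5, -9.56, -10.68], [1, 0, 0], [0, 1, 0]].
A[0,0] = -5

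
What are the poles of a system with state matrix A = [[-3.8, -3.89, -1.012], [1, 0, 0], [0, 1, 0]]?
Eigenvalues solve det(λI - A) = 0.
Characteristic polynomial: λ^3 + 3.8*λ^2 + 3.89*λ + 1.012 = 0.
Factor: (λ + 0.4)(λ + 2.3)(λ + 1.1) = 0.
Roots: -0.4, -1.1, -2.3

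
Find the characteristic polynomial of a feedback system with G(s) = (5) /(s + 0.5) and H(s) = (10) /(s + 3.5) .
Characteristic poly = G_den * H_den + G_num * H_num = (s^2 + 4*s + 1.75) + (50) = s^2 + 4*s + 51.75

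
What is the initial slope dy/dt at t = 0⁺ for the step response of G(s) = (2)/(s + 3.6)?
IVT: y'(0⁺) = lim_{s→∞} s²·Y(s) = lim_{s→∞} s·G(s).
deg(num) = 0, deg(den) = 1, relative degree = 1, so s·G(s) → (leading num)/(leading den) = 2/1 = 2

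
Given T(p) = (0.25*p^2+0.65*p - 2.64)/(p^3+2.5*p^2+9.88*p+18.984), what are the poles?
Set denominator = 0: p^3 + 2.5*p^2 + 9.88*p + 18.984 = (p + 2.1)(p^2 + 0.4*p + 9.04) = 0 → Poles: -0.2 + 3j, -0.2 - 3j, -2.1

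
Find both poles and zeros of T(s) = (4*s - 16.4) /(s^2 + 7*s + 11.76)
Set denominator = 0: s^2 + 7*s + 11.76 = (s + 4.2)(s + 2.8) = 0 → Poles: -2.8, -4.2
Set numerator = 0: 4*s - 16.4 = 0 → Zeros: 4.1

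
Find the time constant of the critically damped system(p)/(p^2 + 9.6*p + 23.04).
Critically damped (ζ = 1): repeated real pole at -4.8, -4.8. τ = -1/pole = 0.2083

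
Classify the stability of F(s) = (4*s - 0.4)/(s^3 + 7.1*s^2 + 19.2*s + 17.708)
Denominator: s^3 + 7.1*s^2 + 19.2*s + 17.708 = (s + 1.9)(s^2 + 5.2*s + 9.32). Poles: -1.9, -2.6 + 1.6j, -2.6 - 1.6j. Stable (all poles in LHP)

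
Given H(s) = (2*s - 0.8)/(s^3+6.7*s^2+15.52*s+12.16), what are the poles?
Set denominator = 0: s^3 + 6.7*s^2 + 15.52*s + 12.16 = (s + 1.9)(s^2 + 4.8*s + 6.4) = 0 → Poles: -1.9, -2.4 + 0.8j, -2.4 - 0.8j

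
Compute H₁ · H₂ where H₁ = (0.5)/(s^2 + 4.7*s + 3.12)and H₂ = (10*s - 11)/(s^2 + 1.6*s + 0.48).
Series: H = H₁ · H₂ = (n₁·n₂)/(d₁·d₂).
Num: n₁·n₂ = 5*s - 5.5. Den: d₁·d₂ = s^4 + 6.3*s^3 + 11.12*s^2 + 7.248*s + 1.4976.
H(s) = (5*s - 5.5)/(s^4 + 6.3*s^3 + 11.12*s^2 + 7.248*s + 1.4976)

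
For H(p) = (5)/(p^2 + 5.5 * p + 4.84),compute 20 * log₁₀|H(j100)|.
Substitute p = j*100: H(j100) = -0.000498732 - 2.74435e-05j.
|H(j100)| = sqrt(Re² + Im²) = 0.0004995.
20*log₁₀(0.0004995) = -66.03 dB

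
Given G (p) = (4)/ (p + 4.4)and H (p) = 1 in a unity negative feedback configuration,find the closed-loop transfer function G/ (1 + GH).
Closed-loop T = G/(1+GH).
Numerator: G_num * H_den = 4.
Denominator: G_den * H_den + G_num * H_num = (p + 4.4) + (4) = p + 8.4.
T(p) = (4)/(p + 8.4)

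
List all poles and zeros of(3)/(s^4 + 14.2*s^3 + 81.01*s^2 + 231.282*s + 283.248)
Set denominator = 0: s^4 + 14.2*s^3 + 81.01*s^2 + 231.282*s + 283.248 = (s + 4.8)(s + 4.2)(s^2 + 5.2*s + 14.05) = 0 → Poles: -2.6 + 2.7j, -2.6 - 2.7j, -4.2, -4.8
Numerator is a nonzero constant (3) → Zeros: none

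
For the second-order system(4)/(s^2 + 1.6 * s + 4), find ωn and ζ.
Standard form: ωn²/(s²+2ζωn·s+ωn²).
const=4=ωn² → ωn=2, s coeff=1.6=2ζωn → ζ=0.4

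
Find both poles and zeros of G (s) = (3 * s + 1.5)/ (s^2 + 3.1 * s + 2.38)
Set denominator = 0: s^2 + 3.1*s + 2.38 = (s + 1.7)(s + 1.4) = 0 → Poles: -1.4, -1.7
Set numerator = 0: 3*s + 1.5 = 0 → Zeros: -0.5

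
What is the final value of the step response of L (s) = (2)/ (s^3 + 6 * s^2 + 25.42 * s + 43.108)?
FVT: lim_{t→∞} y(t) = lim_{s→0} s*Y(s) where Y(s) = L(s)/s.
= lim_{s→0} L(s) = L(0) = num(0)/den(0) = 2/43.108 = 0.0464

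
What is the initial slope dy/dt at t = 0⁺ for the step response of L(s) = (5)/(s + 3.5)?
IVT: y'(0⁺) = lim_{s→∞} s²·Y(s) = lim_{s→∞} s·L(s).
deg(num) = 0, deg(den) = 1, relative degree = 1, so s·L(s) → (leading num)/(leading den) = 5/1 = 5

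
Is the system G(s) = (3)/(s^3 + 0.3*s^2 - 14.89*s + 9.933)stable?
Denominator: s^3 + 0.3*s^2 - 14.89*s + 9.933 = (s - 3.3)(s - 0.7)(s + 4.3). Poles: -4.3, 0.7, 3.3. All Re(p)<0: No (unstable)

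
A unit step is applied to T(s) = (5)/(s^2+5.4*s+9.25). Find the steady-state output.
FVT: lim_{t→∞} y(t) = lim_{s→0} s*Y(s) where Y(s) = T(s)/s.
= lim_{s→0} T(s) = T(0) = num(0)/den(0) = 5/9.25 = 0.5405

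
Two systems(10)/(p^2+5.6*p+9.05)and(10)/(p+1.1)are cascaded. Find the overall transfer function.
Series: H = H₁ · H₂ = (n₁·n₂)/(d₁·d₂).
Num: n₁·n₂ = 100. Den: d₁·d₂ = p^3 + 6.7*p^2 + 15.21*p + 9.955.
H(p) = (100)/(p^3 + 6.7*p^2 + 15.21*p + 9.955)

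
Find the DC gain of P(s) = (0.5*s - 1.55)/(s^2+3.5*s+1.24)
DC gain = P(0) = num(0)/den(0) = -1.55/1.24 = -1.25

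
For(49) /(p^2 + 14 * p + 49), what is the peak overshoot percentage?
Standard form: ωn²/(p²+2ζωn·p+ωn²) → ωn = 7, ζ = 1.
ζ ≥ 1, so the response is non-oscillatory: peak overshoot = 0%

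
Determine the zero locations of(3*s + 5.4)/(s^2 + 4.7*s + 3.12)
Set numerator = 0: 3*s + 5.4 = 0 → Zeros: -1.8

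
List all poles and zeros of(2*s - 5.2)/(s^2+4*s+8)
Set denominator = 0: s^2 + 4*s + 8 = 0 → Poles: -2 + 2j, -2 - 2j
Set numerator = 0: 2*s - 5.2 = 0 → Zeros: 2.6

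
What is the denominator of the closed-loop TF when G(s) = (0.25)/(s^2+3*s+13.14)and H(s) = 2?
Characteristic poly = G_den * H_den + G_num * H_num = (s^2 + 3*s + 13.14) + (0.5) = s^2 + 3*s + 13.64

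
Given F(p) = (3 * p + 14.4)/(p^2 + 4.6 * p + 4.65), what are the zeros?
Set numerator = 0: 3*p + 14.4 = 0 → Zeros: -4.8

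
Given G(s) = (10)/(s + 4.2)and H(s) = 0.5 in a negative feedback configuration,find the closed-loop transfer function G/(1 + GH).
Closed-loop T = G/(1+GH).
Numerator: G_num * H_den = 10.
Denominator: G_den * H_den + G_num * H_num = (s + 4.2) + (5) = s + 9.2.
T(s) = (10)/(s + 9.2)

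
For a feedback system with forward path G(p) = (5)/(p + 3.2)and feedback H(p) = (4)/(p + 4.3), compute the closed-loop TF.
Closed-loop T = G/(1+GH).
Numerator: G_num * H_den = 5*p + 21.5.
Denominator: G_den * H_den + G_num * H_num = (p^2 + 7.5*p + 13.76) + (20) = p^2 + 7.5*p + 33.76.
T(p) = (5*p + 21.5)/(p^2 + 7.5*p + 33.76)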